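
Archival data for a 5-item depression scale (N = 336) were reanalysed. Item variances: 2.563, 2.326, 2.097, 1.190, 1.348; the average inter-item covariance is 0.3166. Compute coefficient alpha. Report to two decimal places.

ΣVar(i) = 2.563 + 2.326 + 2.097 + 1.190 + 1.348 = 9.524
Sum of the 10 distinct covariances = 10 × 0.3166 = 3.1660
σ²_T = ΣVar(i) + 2·Σcov = 9.524 + 2 × 3.1660 = 15.8560
α = (5/4)·(1 − 9.524/15.8560) = 0.50

α = 0.50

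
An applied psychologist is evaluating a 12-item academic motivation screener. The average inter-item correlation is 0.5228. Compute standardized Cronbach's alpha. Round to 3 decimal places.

Standardized α = k·r̄ / (1 + (k−1)·r̄) = 12 × 0.5228 / (1 + 11 × 0.5228)
  = 6.2736 / 6.7508 = 0.929

α = 0.929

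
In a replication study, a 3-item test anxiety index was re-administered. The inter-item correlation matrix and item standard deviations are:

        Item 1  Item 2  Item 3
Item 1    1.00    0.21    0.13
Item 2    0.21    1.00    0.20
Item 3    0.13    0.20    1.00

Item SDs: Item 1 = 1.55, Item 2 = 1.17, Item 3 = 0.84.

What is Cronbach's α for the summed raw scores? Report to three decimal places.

Σσ²ᵢ = 1.55² + 1.17² + 0.84² = 4.4770
Covariances σ_ij = r_ij · s_i · s_j:
  σ(Item 1,Item 2) = 0.21 × 1.55 × 1.17 = 0.3808
  σ(Item 1,Item 3) = 0.13 × 1.55 × 0.84 = 0.1693
  σ(Item 2,Item 3) = 0.20 × 1.17 × 0.84 = 0.1966
σ²_T = Σσ²ᵢ + 2·Σσ_ij = 4.4770 + 2 × 0.7467 = 5.9704
α = (3/2)·(1 − 4.4770/5.9704) = 0.375

α = 0.375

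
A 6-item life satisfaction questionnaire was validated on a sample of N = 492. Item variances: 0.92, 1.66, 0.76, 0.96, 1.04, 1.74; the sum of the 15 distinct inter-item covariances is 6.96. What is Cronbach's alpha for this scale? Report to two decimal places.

ΣVar(i) = 0.92 + 1.66 + 0.76 + 0.96 + 1.04 + 1.74 = 7.08
Sum of distinct covariances = 6.96
σ²_total = ΣVar(i) + 2·Σcov = 7.08 + 2 × 6.96 = 21.00
α = (6/5)·(1 − 7.08/21.00) = 0.80

Cronbach's alpha = 0.80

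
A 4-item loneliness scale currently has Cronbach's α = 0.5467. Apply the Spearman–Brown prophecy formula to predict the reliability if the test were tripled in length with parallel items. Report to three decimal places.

predicted reliability = 0.783

Length factor m = 3
α' = m·α / (1 + (m−1)·α)
   = 3 × 0.5467 / (1 + (3 − 1) × 0.5467)
   = 1.6401 / 2.0934 = 0.783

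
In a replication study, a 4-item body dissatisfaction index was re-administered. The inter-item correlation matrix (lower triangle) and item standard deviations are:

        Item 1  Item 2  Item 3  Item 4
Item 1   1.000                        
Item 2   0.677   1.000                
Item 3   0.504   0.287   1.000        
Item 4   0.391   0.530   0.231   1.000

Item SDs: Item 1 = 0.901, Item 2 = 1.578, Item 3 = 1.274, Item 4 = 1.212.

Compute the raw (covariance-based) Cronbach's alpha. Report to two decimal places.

Σσ²ᵢ = 0.901² + 1.578² + 1.274² + 1.212² = 6.3939
Covariances σ_ij = r_ij · s_i · s_j:
  σ(Item 1,Item 2) = 0.677 × 0.901 × 1.578 = 0.9625
  σ(Item 1,Item 3) = 0.504 × 0.901 × 1.274 = 0.5785
  σ(Item 1,Item 4) = 0.391 × 0.901 × 1.212 = 0.4270
  σ(Item 2,Item 3) = 0.287 × 1.578 × 1.274 = 0.5770
  σ(Item 2,Item 4) = 0.530 × 1.578 × 1.212 = 1.0136
  σ(Item 3,Item 4) = 0.231 × 1.274 × 1.212 = 0.3567
σ²_T = Σσ²ᵢ + 2·Σσ_ij = 6.3939 + 2 × 3.9153 = 14.2245
α = (4/3)·(1 − 6.3939/14.2245) = 0.73

Cronbach's alpha = 0.73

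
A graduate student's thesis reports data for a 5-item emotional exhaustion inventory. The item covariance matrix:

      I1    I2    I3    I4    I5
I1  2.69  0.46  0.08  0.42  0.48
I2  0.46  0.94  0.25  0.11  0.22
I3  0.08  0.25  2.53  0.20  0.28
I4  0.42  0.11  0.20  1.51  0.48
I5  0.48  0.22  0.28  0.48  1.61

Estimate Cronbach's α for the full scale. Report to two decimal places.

Σσᵢ² = 2.69 + 0.94 + 2.53 + 1.51 + 1.61 = 9.28
Sum of off-diagonal covariances = 2.98
total variance = 9.28 + 2 × 2.98 = 15.24
α = (k/(k−1))·(1 − Σσᵢ²/total variance) = (5/4)·(1 − 9.28/15.24) = 0.49

α = 0.49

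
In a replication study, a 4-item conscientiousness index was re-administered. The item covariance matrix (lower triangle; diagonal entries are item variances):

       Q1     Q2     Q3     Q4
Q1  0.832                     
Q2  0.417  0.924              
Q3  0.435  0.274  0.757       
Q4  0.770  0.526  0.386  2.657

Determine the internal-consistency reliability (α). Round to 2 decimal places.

α = 0.69

sum of item variances = 0.832 + 0.924 + 0.757 + 2.657 = 5.170
Sum of off-diagonal covariances = 2.808
total variance = 5.170 + 2 × 2.808 = 10.786
α = (k/(k−1))·(1 − sum of item variances/total variance) = (4/3)·(1 − 5.170/10.786) = 0.69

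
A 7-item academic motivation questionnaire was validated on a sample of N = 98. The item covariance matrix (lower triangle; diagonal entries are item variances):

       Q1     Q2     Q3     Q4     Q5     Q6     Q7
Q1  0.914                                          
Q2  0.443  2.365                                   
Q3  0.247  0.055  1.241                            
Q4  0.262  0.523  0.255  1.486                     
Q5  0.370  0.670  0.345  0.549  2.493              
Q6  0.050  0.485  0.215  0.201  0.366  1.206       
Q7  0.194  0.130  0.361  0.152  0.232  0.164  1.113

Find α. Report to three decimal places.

ΣVar(i) = 0.914 + 2.365 + 1.241 + 1.486 + 2.493 + 1.206 + 1.113 = 10.818
Sum of off-diagonal covariances = 6.269
Var(T) = 10.818 + 2 × 6.269 = 23.356
α = (k/(k−1))·(1 − ΣVar(i)/Var(T)) = (7/6)·(1 − 10.818/23.356) = 0.626

α = 0.626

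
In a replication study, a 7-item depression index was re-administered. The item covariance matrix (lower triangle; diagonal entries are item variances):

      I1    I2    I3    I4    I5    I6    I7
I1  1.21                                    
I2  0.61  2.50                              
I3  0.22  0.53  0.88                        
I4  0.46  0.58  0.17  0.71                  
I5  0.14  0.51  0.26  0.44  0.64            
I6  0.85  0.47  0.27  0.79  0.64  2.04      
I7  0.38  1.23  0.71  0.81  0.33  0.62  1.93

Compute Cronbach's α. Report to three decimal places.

ΣVar(i) = 1.21 + 2.50 + 0.88 + 0.71 + 0.64 + 2.04 + 1.93 = 9.91
Sum of off-diagonal covariances = 11.02
σ²_T = 9.91 + 2 × 11.02 = 31.95
α = (k/(k−1))·(1 − ΣVar(i)/σ²_T) = (7/6)·(1 − 9.91/31.95) = 0.805

α = 0.805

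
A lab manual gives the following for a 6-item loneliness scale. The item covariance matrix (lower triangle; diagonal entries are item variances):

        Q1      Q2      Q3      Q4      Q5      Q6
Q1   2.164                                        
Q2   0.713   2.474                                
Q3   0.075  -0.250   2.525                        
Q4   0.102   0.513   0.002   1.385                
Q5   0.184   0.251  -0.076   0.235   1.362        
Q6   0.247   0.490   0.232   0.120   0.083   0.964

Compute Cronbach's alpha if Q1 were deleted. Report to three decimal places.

Cronbach's alpha = 0.336

Remaining items: Q2, Q3, Q4, Q5, Q6 (k = 5).
sum of item variances = 2.474 + 2.525 + 1.385 + 1.362 + 0.964 = 8.710
σ²_total = 8.710 + 2 × 1.600 = 11.910
α (item deleted) = (5/4)·(1 − 8.710/11.910) = 0.336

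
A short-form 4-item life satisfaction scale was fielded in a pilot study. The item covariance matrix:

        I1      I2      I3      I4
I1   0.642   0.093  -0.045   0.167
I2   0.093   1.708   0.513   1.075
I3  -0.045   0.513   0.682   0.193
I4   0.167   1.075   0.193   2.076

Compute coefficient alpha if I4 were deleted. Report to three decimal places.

Remaining items: I1, I2, I3 (k = 3).
Σσ²ᵢ = 0.642 + 1.708 + 0.682 = 3.032
total variance = 3.032 + 2 × 0.561 = 4.154
α (item deleted) = (3/2)·(1 − 3.032/4.154) = 0.405

coefficient alpha = 0.405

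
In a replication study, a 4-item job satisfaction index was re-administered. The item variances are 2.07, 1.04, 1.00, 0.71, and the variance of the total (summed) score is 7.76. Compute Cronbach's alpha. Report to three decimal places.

Cronbach's alpha = 0.505

ΣVar(i) = 2.07 + 1.04 + 1.00 + 0.71 = 4.82
α = (k/(k−1))·(1 − ΣVar(i)/σ²_total) = (4/3)·(1 − 4.82/7.76) = 0.505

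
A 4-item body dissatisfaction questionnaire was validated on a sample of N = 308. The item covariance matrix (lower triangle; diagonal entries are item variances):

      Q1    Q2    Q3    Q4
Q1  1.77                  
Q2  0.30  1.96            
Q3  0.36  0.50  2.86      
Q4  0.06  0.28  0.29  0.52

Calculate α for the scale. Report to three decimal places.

α = 0.447

Σσᵢ² = 1.77 + 1.96 + 2.86 + 0.52 = 7.11
Σ_{i<j} σ_ij = 1.79
Var(T) = 7.11 + 2 × 1.79 = 10.69
α = (k/(k−1))·(1 − Σσᵢ²/Var(T)) = (4/3)·(1 − 7.11/10.69) = 0.447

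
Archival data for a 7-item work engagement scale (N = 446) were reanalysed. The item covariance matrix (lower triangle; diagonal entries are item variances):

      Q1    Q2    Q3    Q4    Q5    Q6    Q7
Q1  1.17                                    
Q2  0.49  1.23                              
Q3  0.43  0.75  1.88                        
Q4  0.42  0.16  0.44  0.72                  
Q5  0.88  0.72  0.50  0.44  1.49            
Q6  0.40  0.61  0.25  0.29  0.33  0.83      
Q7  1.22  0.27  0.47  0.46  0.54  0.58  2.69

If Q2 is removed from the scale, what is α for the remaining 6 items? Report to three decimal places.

α = 0.762

Remaining items: Q1, Q3, Q4, Q5, Q6, Q7 (k = 6).
Σσ²ᵢ = 1.17 + 1.88 + 0.72 + 1.49 + 0.83 + 2.69 = 8.78
σ²_total = 8.78 + 2 × 7.65 = 24.08
α (item deleted) = (6/5)·(1 − 8.78/24.08) = 0.762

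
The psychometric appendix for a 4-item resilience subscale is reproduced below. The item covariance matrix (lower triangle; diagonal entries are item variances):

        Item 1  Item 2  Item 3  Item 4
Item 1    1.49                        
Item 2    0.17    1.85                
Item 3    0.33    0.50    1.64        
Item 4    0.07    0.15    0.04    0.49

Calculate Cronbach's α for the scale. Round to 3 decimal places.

α = 0.421

ΣVar(i) = 1.49 + 1.85 + 1.64 + 0.49 = 5.47
Sum of off-diagonal covariances = 1.26
Var(T) = 5.47 + 2 × 1.26 = 7.99
α = (k/(k−1))·(1 − ΣVar(i)/Var(T)) = (4/3)·(1 − 5.47/7.99) = 0.421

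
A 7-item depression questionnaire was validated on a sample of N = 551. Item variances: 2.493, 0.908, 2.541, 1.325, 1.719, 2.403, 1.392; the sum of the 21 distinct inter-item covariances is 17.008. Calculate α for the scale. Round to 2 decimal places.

α = 0.85

Σσ²ᵢ = 2.493 + 0.908 + 2.541 + 1.325 + 1.719 + 2.403 + 1.392 = 12.781
Sum of distinct covariances = 17.008
σ²_T = Σσ²ᵢ + 2·Σcov = 12.781 + 2 × 17.008 = 46.797
α = (7/6)·(1 − 12.781/46.797) = 0.85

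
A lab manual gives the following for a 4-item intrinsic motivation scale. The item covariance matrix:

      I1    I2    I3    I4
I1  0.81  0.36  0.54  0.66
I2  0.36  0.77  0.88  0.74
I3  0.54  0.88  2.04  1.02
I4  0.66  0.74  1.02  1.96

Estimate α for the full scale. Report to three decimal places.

α = 0.801

Σσ²ᵢ = 0.81 + 0.77 + 2.04 + 1.96 = 5.58
Sum of the distinct covariances = 4.20
Var(T) = 5.58 + 2 × 4.20 = 13.98
α = (k/(k−1))·(1 − Σσ²ᵢ/Var(T)) = (4/3)·(1 − 5.58/13.98) = 0.801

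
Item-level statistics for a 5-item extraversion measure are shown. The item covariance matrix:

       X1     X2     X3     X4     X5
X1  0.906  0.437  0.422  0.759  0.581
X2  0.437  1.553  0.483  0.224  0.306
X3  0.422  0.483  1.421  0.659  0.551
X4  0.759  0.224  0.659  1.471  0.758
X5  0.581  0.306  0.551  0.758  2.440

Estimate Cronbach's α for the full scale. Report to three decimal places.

Σσᵢ² = 0.906 + 1.553 + 1.421 + 1.471 + 2.440 = 7.791
Sum of the distinct covariances = 5.180
Var(T) = 7.791 + 2 × 5.180 = 18.151
α = (k/(k−1))·(1 − Σσᵢ²/Var(T)) = (5/4)·(1 − 7.791/18.151) = 0.713

Cronbach's α = 0.713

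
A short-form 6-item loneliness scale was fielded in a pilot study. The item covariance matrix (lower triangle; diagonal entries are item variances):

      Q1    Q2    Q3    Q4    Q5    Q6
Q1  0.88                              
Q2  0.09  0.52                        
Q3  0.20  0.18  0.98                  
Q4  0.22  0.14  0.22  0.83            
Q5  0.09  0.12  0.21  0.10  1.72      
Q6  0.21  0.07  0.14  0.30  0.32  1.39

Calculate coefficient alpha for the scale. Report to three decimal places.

coefficient alpha = 0.543

Σσᵢ² = 0.88 + 0.52 + 0.98 + 0.83 + 1.72 + 1.39 = 6.32
Sum of off-diagonal covariances = 2.61
σ²_total = 6.32 + 2 × 2.61 = 11.54
α = (k/(k−1))·(1 − Σσᵢ²/σ²_total) = (6/5)·(1 − 6.32/11.54) = 0.543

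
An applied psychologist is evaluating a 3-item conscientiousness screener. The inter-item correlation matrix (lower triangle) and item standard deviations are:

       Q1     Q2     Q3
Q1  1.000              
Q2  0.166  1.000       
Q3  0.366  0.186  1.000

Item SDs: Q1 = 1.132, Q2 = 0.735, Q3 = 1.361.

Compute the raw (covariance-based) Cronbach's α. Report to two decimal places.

α = 0.49

Σσ²ᵢ = 1.132² + 0.735² + 1.361² = 3.6740
Covariances σ_ij = r_ij · s_i · s_j:
  σ(Q1,Q2) = 0.166 × 1.132 × 0.735 = 0.1381
  σ(Q1,Q3) = 0.366 × 1.132 × 1.361 = 0.5639
  σ(Q2,Q3) = 0.186 × 0.735 × 1.361 = 0.1861
σ²_T = Σσ²ᵢ + 2·Σσ_ij = 3.6740 + 2 × 0.8881 = 5.4502
α = (3/2)·(1 − 3.6740/5.4502) = 0.49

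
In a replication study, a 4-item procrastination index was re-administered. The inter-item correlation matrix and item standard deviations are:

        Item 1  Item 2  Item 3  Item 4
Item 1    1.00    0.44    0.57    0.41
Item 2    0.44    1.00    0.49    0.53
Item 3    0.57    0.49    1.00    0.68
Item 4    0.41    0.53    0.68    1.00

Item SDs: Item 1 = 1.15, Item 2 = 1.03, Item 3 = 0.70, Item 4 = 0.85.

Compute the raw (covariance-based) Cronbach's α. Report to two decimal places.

Σσ²ᵢ = 1.15² + 1.03² + 0.70² + 0.85² = 3.5959
Covariances σ_ij = r_ij · s_i · s_j:
  σ(Item 1,Item 2) = 0.44 × 1.15 × 1.03 = 0.5212
  σ(Item 1,Item 3) = 0.57 × 1.15 × 0.70 = 0.4588
  σ(Item 1,Item 4) = 0.41 × 1.15 × 0.85 = 0.4008
  σ(Item 2,Item 3) = 0.49 × 1.03 × 0.70 = 0.3533
  σ(Item 2,Item 4) = 0.53 × 1.03 × 0.85 = 0.4640
  σ(Item 3,Item 4) = 0.68 × 0.70 × 0.85 = 0.4046
σ²_T = Σσ²ᵢ + 2·Σσ_ij = 3.5959 + 2 × 2.6027 = 8.8013
α = (4/3)·(1 − 3.5959/8.8013) = 0.79

Cronbach's α = 0.79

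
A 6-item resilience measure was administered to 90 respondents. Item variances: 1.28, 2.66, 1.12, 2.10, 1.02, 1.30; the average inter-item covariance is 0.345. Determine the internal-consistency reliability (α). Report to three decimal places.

α = 0.626

ΣVar(i) = 1.28 + 2.66 + 1.12 + 2.10 + 1.02 + 1.30 = 9.48
Sum of the 15 distinct covariances = 15 × 0.345 = 5.175
σ²_T = ΣVar(i) + 2·Σcov = 9.48 + 2 × 5.175 = 19.830
α = (6/5)·(1 − 9.48/19.830) = 0.626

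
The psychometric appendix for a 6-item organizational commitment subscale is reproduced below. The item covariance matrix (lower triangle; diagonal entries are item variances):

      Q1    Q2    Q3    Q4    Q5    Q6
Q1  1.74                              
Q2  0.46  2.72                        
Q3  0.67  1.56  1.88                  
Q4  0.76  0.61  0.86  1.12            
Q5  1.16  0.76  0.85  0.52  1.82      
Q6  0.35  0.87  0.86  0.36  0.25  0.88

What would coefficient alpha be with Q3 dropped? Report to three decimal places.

Remaining items: Q1, Q2, Q4, Q5, Q6 (k = 5).
sum of item variances = 1.74 + 2.72 + 1.12 + 1.82 + 0.88 = 8.28
σ²_T = 8.28 + 2 × 6.10 = 20.48
α (item deleted) = (5/4)·(1 − 8.28/20.48) = 0.745

coefficient alpha = 0.745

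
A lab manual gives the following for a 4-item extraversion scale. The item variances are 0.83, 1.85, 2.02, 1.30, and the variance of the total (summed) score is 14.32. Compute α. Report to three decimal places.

Σσ²ᵢ = 0.83 + 1.85 + 2.02 + 1.30 = 6.00
α = (k/(k−1))·(1 − Σσ²ᵢ/total variance) = (4/3)·(1 − 6.00/14.32) = 0.775

α = 0.775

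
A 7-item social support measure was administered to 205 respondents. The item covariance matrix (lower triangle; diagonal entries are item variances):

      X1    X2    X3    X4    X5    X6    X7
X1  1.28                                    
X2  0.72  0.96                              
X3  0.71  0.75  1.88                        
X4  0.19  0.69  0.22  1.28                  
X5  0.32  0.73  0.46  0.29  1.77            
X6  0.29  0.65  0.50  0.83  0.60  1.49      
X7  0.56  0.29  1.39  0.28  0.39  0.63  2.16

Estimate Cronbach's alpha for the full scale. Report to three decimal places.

Cronbach's alpha = 0.793

Σσ²ᵢ = 1.28 + 0.96 + 1.88 + 1.28 + 1.77 + 1.49 + 2.16 = 10.82
Sum of off-diagonal covariances = 11.49
σ²_T = 10.82 + 2 × 11.49 = 33.80
α = (k/(k−1))·(1 − Σσ²ᵢ/σ²_T) = (7/6)·(1 − 10.82/33.80) = 0.793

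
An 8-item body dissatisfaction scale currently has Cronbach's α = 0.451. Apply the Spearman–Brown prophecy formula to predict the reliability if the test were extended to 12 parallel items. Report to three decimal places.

Length factor m = 12/8 = 1.5000
α' = m·α / (1 + (m−1)·α)
   = 12/8 × 0.451 / (1 + (12/8 − 1) × 0.451)
   = 0.6765 / 1.2255 = 0.552

predicted reliability = 0.552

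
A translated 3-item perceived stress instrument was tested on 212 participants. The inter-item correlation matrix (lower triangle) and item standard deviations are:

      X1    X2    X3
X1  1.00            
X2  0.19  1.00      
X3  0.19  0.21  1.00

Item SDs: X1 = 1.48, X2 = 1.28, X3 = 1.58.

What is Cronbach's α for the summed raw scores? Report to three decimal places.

Σσ²ᵢ = 1.48² + 1.28² + 1.58² = 6.3252
Covariances σ_ij = r_ij · s_i · s_j:
  σ(X1,X2) = 0.19 × 1.48 × 1.28 = 0.3599
  σ(X1,X3) = 0.19 × 1.48 × 1.58 = 0.4443
  σ(X2,X3) = 0.21 × 1.28 × 1.58 = 0.4247
σ²_T = Σσ²ᵢ + 2·Σσ_ij = 6.3252 + 2 × 1.2289 = 8.7830
α = (3/2)·(1 − 6.3252/8.7830) = 0.420

α = 0.420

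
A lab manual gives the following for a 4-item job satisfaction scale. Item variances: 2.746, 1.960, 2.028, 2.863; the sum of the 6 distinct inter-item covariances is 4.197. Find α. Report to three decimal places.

Σσᵢ² = 2.746 + 1.960 + 2.028 + 2.863 = 9.597
Sum of distinct covariances = 4.197
total variance = Σσᵢ² + 2·Σcov = 9.597 + 2 × 4.197 = 17.991
α = (4/3)·(1 − 9.597/17.991) = 0.622

α = 0.622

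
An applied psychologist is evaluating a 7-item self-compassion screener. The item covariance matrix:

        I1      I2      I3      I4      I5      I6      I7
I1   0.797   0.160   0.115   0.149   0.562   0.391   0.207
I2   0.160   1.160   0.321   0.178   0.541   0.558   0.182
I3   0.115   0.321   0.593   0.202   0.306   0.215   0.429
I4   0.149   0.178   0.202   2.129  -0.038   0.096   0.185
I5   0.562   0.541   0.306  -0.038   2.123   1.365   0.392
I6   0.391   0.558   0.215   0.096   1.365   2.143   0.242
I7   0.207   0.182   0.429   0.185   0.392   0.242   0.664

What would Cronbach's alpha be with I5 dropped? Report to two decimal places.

α = 0.59

Remaining items: I1, I2, I3, I4, I6, I7 (k = 6).
sum of item variances = 0.797 + 1.160 + 0.593 + 2.129 + 2.143 + 0.664 = 7.486
Var(T) = 7.486 + 2 × 3.630 = 14.746
α (item deleted) = (6/5)·(1 − 7.486/14.746) = 0.59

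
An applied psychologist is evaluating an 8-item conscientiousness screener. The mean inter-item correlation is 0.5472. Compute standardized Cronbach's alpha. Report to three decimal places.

Standardized α = k·r̄ / (1 + (k−1)·r̄) = 8 × 0.5472 / (1 + 7 × 0.5472)
  = 4.3776 / 4.8304 = 0.906

standardized Cronbach's alpha = 0.906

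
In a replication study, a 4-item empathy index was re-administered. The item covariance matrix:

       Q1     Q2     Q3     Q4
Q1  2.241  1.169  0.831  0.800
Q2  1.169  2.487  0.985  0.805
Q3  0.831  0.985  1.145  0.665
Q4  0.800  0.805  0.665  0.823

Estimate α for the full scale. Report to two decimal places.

ΣVar(i) = 2.241 + 2.487 + 1.145 + 0.823 = 6.696
Σ_{i<j} σ_ij = 5.255
Var(T) = 6.696 + 2 × 5.255 = 17.206
α = (k/(k−1))·(1 − ΣVar(i)/Var(T)) = (4/3)·(1 − 6.696/17.206) = 0.81

α = 0.81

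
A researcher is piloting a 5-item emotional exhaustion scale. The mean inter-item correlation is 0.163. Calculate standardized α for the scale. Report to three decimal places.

Standardized α = k·r̄ / (1 + (k−1)·r̄) = 5 × 0.163 / (1 + 4 × 0.163)
  = 0.8150 / 1.6520 = 0.493

standardized α = 0.493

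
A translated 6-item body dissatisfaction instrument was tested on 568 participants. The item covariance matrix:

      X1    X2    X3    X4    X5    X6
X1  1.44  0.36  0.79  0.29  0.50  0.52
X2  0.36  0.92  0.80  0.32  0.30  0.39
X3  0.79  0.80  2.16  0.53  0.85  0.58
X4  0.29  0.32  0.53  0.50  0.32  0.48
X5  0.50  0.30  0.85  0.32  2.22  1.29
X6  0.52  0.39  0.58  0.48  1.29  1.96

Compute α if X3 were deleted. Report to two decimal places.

α = 0.72

Remaining items: X1, X2, X4, X5, X6 (k = 5).
Σσᵢ² = 1.44 + 0.92 + 0.50 + 2.22 + 1.96 = 7.04
Var(T) = 7.04 + 2 × 4.77 = 16.58
α (item deleted) = (5/4)·(1 − 7.04/16.58) = 0.72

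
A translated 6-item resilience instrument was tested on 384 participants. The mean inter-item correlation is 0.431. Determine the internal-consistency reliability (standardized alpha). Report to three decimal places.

Standardized α = k·r̄ / (1 + (k−1)·r̄) = 6 × 0.431 / (1 + 5 × 0.431)
  = 2.5860 / 3.1550 = 0.820

standardized alpha = 0.820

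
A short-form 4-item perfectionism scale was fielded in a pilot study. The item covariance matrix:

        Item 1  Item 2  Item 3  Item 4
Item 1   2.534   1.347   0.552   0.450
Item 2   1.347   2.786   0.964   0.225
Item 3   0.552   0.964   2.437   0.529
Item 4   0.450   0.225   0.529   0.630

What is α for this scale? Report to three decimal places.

α = 0.656

Σσᵢ² = 2.534 + 2.786 + 2.437 + 0.630 = 8.387
Sum of off-diagonal covariances = 4.067
Var(T) = 8.387 + 2 × 4.067 = 16.521
α = (k/(k−1))·(1 − Σσᵢ²/Var(T)) = (4/3)·(1 − 8.387/16.521) = 0.656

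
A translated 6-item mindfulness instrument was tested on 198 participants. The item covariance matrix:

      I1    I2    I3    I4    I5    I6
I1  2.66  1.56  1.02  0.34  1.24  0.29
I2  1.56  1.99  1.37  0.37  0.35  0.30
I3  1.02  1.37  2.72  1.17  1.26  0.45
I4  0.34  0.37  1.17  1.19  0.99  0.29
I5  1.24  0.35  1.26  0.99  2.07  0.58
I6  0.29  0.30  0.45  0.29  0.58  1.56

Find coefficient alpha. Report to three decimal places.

sum of item variances = 2.66 + 1.99 + 2.72 + 1.19 + 2.07 + 1.56 = 12.19
Sum of off-diagonal covariances = 11.58
σ²_T = 12.19 + 2 × 11.58 = 35.35
α = (k/(k−1))·(1 − sum of item variances/σ²_T) = (6/5)·(1 − 12.19/35.35) = 0.786

coefficient alpha = 0.786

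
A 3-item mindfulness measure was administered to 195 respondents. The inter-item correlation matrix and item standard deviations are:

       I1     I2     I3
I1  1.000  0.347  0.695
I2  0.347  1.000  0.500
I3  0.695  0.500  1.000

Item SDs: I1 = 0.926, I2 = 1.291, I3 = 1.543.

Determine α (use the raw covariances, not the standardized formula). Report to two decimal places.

Σσ²ᵢ = 0.926² + 1.291² + 1.543² = 4.9050
Covariances σ_ij = r_ij · s_i · s_j:
  σ(I1,I2) = 0.347 × 0.926 × 1.291 = 0.4148
  σ(I1,I3) = 0.695 × 0.926 × 1.543 = 0.9930
  σ(I2,I3) = 0.500 × 1.291 × 1.543 = 0.9960
σ²_T = Σσ²ᵢ + 2·Σσ_ij = 4.9050 + 2 × 2.4038 = 9.7126
α = (3/2)·(1 − 4.9050/9.7126) = 0.74

α = 0.74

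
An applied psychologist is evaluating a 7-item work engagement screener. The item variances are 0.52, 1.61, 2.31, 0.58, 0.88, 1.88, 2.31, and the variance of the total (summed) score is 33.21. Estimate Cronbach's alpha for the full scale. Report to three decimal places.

sum of item variances = 0.52 + 1.61 + 2.31 + 0.58 + 0.88 + 1.88 + 2.31 = 10.09
α = (k/(k−1))·(1 − sum of item variances/σ²_T) = (7/6)·(1 − 10.09/33.21) = 0.812

Cronbach's alpha = 0.812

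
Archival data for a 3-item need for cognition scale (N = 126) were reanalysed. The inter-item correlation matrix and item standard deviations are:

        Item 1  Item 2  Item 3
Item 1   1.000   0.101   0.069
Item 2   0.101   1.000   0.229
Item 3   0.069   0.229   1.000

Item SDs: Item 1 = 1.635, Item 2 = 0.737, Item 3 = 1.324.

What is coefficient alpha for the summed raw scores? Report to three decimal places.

coefficient alpha = 0.249

Σσ²ᵢ = 1.635² + 0.737² + 1.324² = 4.9694
Covariances σ_ij = r_ij · s_i · s_j:
  σ(Item 1,Item 2) = 0.101 × 1.635 × 0.737 = 0.1217
  σ(Item 1,Item 3) = 0.069 × 1.635 × 1.324 = 0.1494
  σ(Item 2,Item 3) = 0.229 × 0.737 × 1.324 = 0.2235
σ²_T = Σσ²ᵢ + 2·Σσ_ij = 4.9694 + 2 × 0.4946 = 5.9586
α = (3/2)·(1 − 4.9694/5.9586) = 0.249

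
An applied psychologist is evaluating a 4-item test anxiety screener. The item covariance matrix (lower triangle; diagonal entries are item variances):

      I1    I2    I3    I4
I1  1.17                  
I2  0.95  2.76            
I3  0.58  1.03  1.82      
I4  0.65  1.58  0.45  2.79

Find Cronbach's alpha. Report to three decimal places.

Cronbach's alpha = 0.735

Σσᵢ² = 1.17 + 2.76 + 1.82 + 2.79 = 8.54
Σ_{i<j} σ_ij = 5.24
Var(T) = 8.54 + 2 × 5.24 = 19.02
α = (k/(k−1))·(1 − Σσᵢ²/Var(T)) = (4/3)·(1 − 8.54/19.02) = 0.735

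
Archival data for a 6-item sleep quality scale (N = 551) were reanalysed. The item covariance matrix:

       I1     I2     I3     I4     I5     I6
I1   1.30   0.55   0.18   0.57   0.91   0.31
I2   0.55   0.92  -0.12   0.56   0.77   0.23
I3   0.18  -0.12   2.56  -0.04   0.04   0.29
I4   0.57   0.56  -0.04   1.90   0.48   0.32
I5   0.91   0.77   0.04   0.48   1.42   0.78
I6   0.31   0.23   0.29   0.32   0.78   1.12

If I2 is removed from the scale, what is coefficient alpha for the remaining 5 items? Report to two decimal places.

coefficient alpha = 0.60

Remaining items: I1, I3, I4, I5, I6 (k = 5).
Σσᵢ² = 1.30 + 2.56 + 1.90 + 1.42 + 1.12 = 8.30
total variance = 8.30 + 2 × 3.84 = 15.98
α (item deleted) = (5/4)·(1 − 8.30/15.98) = 0.60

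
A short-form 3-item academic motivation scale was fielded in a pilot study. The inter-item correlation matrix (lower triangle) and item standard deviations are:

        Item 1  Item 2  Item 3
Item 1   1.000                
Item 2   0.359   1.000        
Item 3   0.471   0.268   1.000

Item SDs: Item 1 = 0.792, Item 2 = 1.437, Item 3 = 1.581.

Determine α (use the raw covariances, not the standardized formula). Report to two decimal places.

α = 0.57

Σσ²ᵢ = 0.792² + 1.437² + 1.581² = 5.1918
Covariances σ_ij = r_ij · s_i · s_j:
  σ(Item 1,Item 2) = 0.359 × 0.792 × 1.437 = 0.4086
  σ(Item 1,Item 3) = 0.471 × 0.792 × 1.581 = 0.5898
  σ(Item 2,Item 3) = 0.268 × 1.437 × 1.581 = 0.6089
σ²_T = Σσ²ᵢ + 2·Σσ_ij = 5.1918 + 2 × 1.6073 = 8.4064
α = (3/2)·(1 − 5.1918/8.4064) = 0.57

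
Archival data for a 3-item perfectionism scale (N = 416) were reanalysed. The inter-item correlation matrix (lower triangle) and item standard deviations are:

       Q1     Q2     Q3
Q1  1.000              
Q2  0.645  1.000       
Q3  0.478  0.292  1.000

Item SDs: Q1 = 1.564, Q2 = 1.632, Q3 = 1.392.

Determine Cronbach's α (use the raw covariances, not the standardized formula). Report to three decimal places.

Σσ²ᵢ = 1.564² + 1.632² + 1.392² = 7.0472
Covariances σ_ij = r_ij · s_i · s_j:
  σ(Q1,Q2) = 0.645 × 1.564 × 1.632 = 1.6463
  σ(Q1,Q3) = 0.478 × 1.564 × 1.392 = 1.0406
  σ(Q2,Q3) = 0.292 × 1.632 × 1.392 = 0.6633
σ²_T = Σσ²ᵢ + 2·Σσ_ij = 7.0472 + 2 × 3.3502 = 13.7476
α = (3/2)·(1 − 7.0472/13.7476) = 0.731

Cronbach's α = 0.731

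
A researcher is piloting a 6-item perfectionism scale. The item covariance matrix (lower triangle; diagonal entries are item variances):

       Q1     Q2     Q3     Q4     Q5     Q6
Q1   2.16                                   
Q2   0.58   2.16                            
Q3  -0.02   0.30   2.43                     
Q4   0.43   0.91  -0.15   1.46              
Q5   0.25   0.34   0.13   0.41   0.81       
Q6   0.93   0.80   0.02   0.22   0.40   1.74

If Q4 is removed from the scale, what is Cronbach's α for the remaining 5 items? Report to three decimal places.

Cronbach's α = 0.556

Remaining items: Q1, Q2, Q3, Q5, Q6 (k = 5).
Σσ²ᵢ = 2.16 + 2.16 + 2.43 + 0.81 + 1.74 = 9.30
total variance = 9.30 + 2 × 3.73 = 16.76
α (item deleted) = (5/4)·(1 − 9.30/16.76) = 0.556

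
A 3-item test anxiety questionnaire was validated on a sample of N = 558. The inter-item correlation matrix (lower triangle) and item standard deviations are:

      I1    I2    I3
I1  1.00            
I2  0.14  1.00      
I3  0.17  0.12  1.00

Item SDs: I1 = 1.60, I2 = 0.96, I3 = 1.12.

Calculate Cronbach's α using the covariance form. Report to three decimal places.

Σσ²ᵢ = 1.60² + 0.96² + 1.12² = 4.7360
Covariances σ_ij = r_ij · s_i · s_j:
  σ(I1,I2) = 0.14 × 1.60 × 0.96 = 0.2150
  σ(I1,I3) = 0.17 × 1.60 × 1.12 = 0.3046
  σ(I2,I3) = 0.12 × 0.96 × 1.12 = 0.1290
σ²_T = Σσ²ᵢ + 2·Σσ_ij = 4.7360 + 2 × 0.6486 = 6.0332
α = (3/2)·(1 − 4.7360/6.0332) = 0.323

Cronbach's α = 0.323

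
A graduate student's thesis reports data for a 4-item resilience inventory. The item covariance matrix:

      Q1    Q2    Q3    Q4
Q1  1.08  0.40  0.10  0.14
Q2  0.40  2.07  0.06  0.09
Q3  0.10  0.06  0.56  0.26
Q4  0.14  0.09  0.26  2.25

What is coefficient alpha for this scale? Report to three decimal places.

α = 0.347

ΣVar(i) = 1.08 + 2.07 + 0.56 + 2.25 = 5.96
Sum of off-diagonal covariances = 1.05
σ²_T = 5.96 + 2 × 1.05 = 8.06
α = (k/(k−1))·(1 − ΣVar(i)/σ²_T) = (4/3)·(1 − 5.96/8.06) = 0.347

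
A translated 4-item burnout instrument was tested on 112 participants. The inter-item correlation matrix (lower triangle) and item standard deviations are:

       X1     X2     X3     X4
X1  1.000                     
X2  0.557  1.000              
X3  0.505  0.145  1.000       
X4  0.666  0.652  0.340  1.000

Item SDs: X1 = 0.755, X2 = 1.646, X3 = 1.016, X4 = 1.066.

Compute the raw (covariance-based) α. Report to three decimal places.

Σσ²ᵢ = 0.755² + 1.646² + 1.016² + 1.066² = 5.4480
Covariances σ_ij = r_ij · s_i · s_j:
  σ(X1,X2) = 0.557 × 0.755 × 1.646 = 0.6922
  σ(X1,X3) = 0.505 × 0.755 × 1.016 = 0.3874
  σ(X1,X4) = 0.666 × 0.755 × 1.066 = 0.5360
  σ(X2,X3) = 0.145 × 1.646 × 1.016 = 0.2425
  σ(X2,X4) = 0.652 × 1.646 × 1.066 = 1.1440
  σ(X3,X4) = 0.340 × 1.016 × 1.066 = 0.3682
σ²_T = Σσ²ᵢ + 2·Σσ_ij = 5.4480 + 2 × 3.3703 = 12.1886
α = (4/3)·(1 − 5.4480/12.1886) = 0.737

α = 0.737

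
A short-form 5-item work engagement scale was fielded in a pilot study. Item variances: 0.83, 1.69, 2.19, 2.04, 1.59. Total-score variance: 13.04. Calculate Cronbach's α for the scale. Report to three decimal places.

α = 0.451

Σσᵢ² = 0.83 + 1.69 + 2.19 + 2.04 + 1.59 = 8.34
α = (k/(k−1))·(1 − Σσᵢ²/Var(T)) = (5/4)·(1 − 8.34/13.04) = 0.451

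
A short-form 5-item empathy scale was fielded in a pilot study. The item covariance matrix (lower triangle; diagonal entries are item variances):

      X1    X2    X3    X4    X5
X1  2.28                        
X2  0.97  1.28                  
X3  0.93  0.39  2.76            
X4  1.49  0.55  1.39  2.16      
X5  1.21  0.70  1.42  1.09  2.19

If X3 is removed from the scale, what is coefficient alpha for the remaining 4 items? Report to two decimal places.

coefficient alpha = 0.80

Remaining items: X1, X2, X4, X5 (k = 4).
Σσ²ᵢ = 2.28 + 1.28 + 2.16 + 2.19 = 7.91
σ²_T = 7.91 + 2 × 6.01 = 19.93
α (item deleted) = (4/3)·(1 − 7.91/19.93) = 0.80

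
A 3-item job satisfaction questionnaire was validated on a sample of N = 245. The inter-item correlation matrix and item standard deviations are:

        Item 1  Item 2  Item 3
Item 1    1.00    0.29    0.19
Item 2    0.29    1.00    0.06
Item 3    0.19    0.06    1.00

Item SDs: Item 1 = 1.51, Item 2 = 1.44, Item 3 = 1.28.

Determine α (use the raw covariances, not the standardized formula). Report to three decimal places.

Σσ²ᵢ = 1.51² + 1.44² + 1.28² = 5.9921
Covariances σ_ij = r_ij · s_i · s_j:
  σ(Item 1,Item 2) = 0.29 × 1.51 × 1.44 = 0.6306
  σ(Item 1,Item 3) = 0.19 × 1.51 × 1.28 = 0.3672
  σ(Item 2,Item 3) = 0.06 × 1.44 × 1.28 = 0.1106
σ²_T = Σσ²ᵢ + 2·Σσ_ij = 5.9921 + 2 × 1.1084 = 8.2089
α = (3/2)·(1 − 5.9921/8.2089) = 0.405

α = 0.405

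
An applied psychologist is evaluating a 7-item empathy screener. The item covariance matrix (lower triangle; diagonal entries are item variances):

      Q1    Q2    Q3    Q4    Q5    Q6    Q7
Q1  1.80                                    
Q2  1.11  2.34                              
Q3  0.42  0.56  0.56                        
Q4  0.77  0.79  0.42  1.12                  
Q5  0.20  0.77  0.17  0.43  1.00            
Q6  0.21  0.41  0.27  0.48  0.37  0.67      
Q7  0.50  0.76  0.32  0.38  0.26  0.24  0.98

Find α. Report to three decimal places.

sum of item variances = 1.80 + 2.34 + 0.56 + 1.12 + 1.00 + 0.67 + 0.98 = 8.47
Sum of off-diagonal covariances = 9.84
σ²_T = 8.47 + 2 × 9.84 = 28.15
α = (k/(k−1))·(1 − sum of item variances/σ²_T) = (7/6)·(1 − 8.47/28.15) = 0.816

α = 0.816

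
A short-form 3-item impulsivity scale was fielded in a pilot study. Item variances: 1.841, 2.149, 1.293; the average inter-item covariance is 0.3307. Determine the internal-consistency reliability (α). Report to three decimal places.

ΣVar(i) = 1.841 + 2.149 + 1.293 = 5.283
Sum of the 3 distinct covariances = 3 × 0.3307 = 0.9921
σ²_T = ΣVar(i) + 2·Σcov = 5.283 + 2 × 0.9921 = 7.2672
α = (3/2)·(1 − 5.283/7.2672) = 0.410

α = 0.410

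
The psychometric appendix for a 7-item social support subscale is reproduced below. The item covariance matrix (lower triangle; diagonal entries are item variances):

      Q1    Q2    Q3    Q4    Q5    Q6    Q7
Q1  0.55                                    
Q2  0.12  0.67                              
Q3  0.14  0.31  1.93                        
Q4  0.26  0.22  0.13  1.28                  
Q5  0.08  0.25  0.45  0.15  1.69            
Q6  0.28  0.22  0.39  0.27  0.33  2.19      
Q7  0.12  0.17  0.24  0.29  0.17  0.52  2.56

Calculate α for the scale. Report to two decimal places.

α = 0.57

Σσ²ᵢ = 0.55 + 0.67 + 1.93 + 1.28 + 1.69 + 2.19 + 2.56 = 10.87
Σ_{i<j} σ_ij = 5.11
σ²_T = 10.87 + 2 × 5.11 = 21.09
α = (k/(k−1))·(1 − Σσ²ᵢ/σ²_T) = (7/6)·(1 − 10.87/21.09) = 0.57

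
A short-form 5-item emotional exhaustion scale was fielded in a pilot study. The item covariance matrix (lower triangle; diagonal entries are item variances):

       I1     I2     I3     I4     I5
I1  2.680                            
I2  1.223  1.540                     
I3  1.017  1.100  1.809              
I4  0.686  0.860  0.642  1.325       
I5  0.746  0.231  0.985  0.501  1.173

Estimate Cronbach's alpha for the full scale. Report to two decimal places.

Σσ²ᵢ = 2.680 + 1.540 + 1.809 + 1.325 + 1.173 = 8.527
Sum of off-diagonal covariances = 7.991
σ²_total = 8.527 + 2 × 7.991 = 24.509
α = (k/(k−1))·(1 − Σσ²ᵢ/σ²_total) = (5/4)·(1 − 8.527/24.509) = 0.82

Cronbach's alpha = 0.82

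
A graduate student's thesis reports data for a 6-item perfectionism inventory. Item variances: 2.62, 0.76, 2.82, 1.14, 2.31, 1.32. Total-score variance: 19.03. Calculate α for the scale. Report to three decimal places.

α = 0.508

Σσ²ᵢ = 2.62 + 0.76 + 2.82 + 1.14 + 2.31 + 1.32 = 10.97
α = (k/(k−1))·(1 − Σσ²ᵢ/σ²_T) = (6/5)·(1 − 10.97/19.03) = 0.508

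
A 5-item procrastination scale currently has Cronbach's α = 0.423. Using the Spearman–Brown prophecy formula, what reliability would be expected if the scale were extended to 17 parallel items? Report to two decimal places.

Length factor m = 17/5 = 3.4000
α' = m·α / (1 + (m−1)·α)
   = 17/5 × 0.423 / (1 + (17/5 − 1) × 0.423)
   = 1.4382 / 2.0152 = 0.71

predicted reliability = 0.71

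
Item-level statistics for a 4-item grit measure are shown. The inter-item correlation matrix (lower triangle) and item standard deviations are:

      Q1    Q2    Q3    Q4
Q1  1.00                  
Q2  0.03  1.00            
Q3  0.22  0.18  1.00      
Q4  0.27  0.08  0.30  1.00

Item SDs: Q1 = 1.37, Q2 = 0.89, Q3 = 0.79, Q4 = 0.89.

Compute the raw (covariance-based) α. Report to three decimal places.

Σσ²ᵢ = 1.37² + 0.89² + 0.79² + 0.89² = 4.0852
Covariances σ_ij = r_ij · s_i · s_j:
  σ(Q1,Q2) = 0.03 × 1.37 × 0.89 = 0.0366
  σ(Q1,Q3) = 0.22 × 1.37 × 0.79 = 0.2381
  σ(Q1,Q4) = 0.27 × 1.37 × 0.89 = 0.3292
  σ(Q2,Q3) = 0.18 × 0.89 × 0.79 = 0.1266
  σ(Q2,Q4) = 0.08 × 0.89 × 0.89 = 0.0634
  σ(Q3,Q4) = 0.30 × 0.79 × 0.89 = 0.2109
σ²_T = Σσ²ᵢ + 2·Σσ_ij = 4.0852 + 2 × 1.0048 = 6.0948
α = (4/3)·(1 − 4.0852/6.0948) = 0.440

α = 0.440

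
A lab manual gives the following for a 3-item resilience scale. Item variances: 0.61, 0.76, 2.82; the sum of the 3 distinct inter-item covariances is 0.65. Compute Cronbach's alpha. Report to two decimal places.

sum of item variances = 0.61 + 0.76 + 2.82 = 4.19
Sum of distinct covariances = 0.65
total variance = sum of item variances + 2·Σcov = 4.19 + 2 × 0.65 = 5.49
α = (3/2)·(1 − 4.19/5.49) = 0.36

Cronbach's alpha = 0.36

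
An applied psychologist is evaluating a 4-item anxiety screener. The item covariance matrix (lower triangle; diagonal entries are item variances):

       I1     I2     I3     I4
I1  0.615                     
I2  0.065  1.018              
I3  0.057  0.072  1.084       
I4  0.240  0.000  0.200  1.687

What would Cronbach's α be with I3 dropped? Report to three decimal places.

Remaining items: I1, I2, I4 (k = 3).
Σσᵢ² = 0.615 + 1.018 + 1.687 = 3.320
total variance = 3.320 + 2 × 0.305 = 3.930
α (item deleted) = (3/2)·(1 − 3.320/3.930) = 0.233

Cronbach's α = 0.233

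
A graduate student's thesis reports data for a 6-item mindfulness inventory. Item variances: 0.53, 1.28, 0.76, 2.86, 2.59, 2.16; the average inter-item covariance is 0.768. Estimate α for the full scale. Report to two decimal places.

ΣVar(i) = 0.53 + 1.28 + 0.76 + 2.86 + 2.59 + 2.16 = 10.18
Sum of the 15 distinct covariances = 15 × 0.768 = 11.520
Var(T) = ΣVar(i) + 2·Σcov = 10.18 + 2 × 11.520 = 33.220
α = (6/5)·(1 − 10.18/33.220) = 0.83

α = 0.83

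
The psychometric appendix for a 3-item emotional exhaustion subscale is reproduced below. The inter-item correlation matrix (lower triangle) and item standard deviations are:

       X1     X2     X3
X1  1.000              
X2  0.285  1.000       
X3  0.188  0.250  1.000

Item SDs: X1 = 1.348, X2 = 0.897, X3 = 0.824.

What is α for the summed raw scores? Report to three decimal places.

Σσ²ᵢ = 1.348² + 0.897² + 0.824² = 3.3007
Covariances σ_ij = r_ij · s_i · s_j:
  σ(X1,X2) = 0.285 × 1.348 × 0.897 = 0.3446
  σ(X1,X3) = 0.188 × 1.348 × 0.824 = 0.2088
  σ(X2,X3) = 0.250 × 0.897 × 0.824 = 0.1848
σ²_T = Σσ²ᵢ + 2·Σσ_ij = 3.3007 + 2 × 0.7382 = 4.7771
α = (3/2)·(1 − 3.3007/4.7771) = 0.464

α = 0.464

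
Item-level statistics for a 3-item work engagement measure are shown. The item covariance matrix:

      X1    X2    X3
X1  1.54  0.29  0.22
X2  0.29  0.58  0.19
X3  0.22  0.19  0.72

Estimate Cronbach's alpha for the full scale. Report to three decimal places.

α = 0.495

ΣVar(i) = 1.54 + 0.58 + 0.72 = 2.84
Sum of off-diagonal covariances = 0.70
σ²_T = 2.84 + 2 × 0.70 = 4.24
α = (k/(k−1))·(1 − ΣVar(i)/σ²_T) = (3/2)·(1 − 2.84/4.24) = 0.495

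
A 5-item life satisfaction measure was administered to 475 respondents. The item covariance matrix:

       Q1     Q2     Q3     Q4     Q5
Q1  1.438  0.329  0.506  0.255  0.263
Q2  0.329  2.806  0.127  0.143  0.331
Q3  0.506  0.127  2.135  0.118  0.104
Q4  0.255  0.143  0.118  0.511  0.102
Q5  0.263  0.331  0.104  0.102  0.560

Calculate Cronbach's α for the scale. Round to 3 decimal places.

Cronbach's α = 0.474

ΣVar(i) = 1.438 + 2.806 + 2.135 + 0.511 + 0.560 = 7.450
Σ_{i<j} σ_ij = 2.278
Var(T) = 7.450 + 2 × 2.278 = 12.006
α = (k/(k−1))·(1 − ΣVar(i)/Var(T)) = (5/4)·(1 − 7.450/12.006) = 0.474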